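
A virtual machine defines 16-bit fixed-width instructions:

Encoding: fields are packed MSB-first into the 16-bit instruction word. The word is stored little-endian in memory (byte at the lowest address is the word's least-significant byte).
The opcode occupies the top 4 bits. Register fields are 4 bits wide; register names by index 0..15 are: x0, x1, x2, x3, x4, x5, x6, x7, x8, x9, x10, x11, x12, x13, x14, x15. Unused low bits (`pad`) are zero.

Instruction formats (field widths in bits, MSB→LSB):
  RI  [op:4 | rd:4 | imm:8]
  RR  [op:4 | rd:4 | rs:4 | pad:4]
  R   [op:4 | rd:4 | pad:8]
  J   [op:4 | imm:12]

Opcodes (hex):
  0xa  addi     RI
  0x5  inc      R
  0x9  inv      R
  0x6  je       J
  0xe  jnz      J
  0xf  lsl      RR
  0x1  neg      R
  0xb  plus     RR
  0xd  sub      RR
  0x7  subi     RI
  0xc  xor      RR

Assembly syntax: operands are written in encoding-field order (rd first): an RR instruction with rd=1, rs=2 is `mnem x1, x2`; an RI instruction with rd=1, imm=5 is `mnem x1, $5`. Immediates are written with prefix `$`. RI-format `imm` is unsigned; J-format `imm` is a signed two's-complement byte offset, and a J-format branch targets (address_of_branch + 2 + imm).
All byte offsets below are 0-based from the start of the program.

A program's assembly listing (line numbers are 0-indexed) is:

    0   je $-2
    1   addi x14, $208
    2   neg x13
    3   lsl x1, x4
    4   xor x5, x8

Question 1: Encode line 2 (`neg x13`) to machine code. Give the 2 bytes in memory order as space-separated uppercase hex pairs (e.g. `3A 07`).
L2: neg op=0x1:4|rd=13:4|pad=0:8 ⇒ 0x1d00 ⇒ little 00 1d

00 1D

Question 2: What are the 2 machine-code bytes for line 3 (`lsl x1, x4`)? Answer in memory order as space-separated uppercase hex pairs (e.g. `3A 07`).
40 F1

line 3 (lsl): pack op=0xf:4|rd=1:4|rs=4:4|pad=0:4 = 0xf140; little→ 40 f1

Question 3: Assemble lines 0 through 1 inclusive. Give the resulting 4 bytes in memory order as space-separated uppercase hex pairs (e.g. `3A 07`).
L0: je op=0x6:4|imm=-2:12 ⇒ 0x6ffe ⇒ little fe 6f
L1: addi op=0xa:4|rd=14:4|imm=208:8 ⇒ 0xaed0 ⇒ little d0 ae

FE 6F D0 AE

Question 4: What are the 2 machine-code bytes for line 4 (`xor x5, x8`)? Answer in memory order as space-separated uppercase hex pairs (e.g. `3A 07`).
80 C5

line 4 (xor): pack op=0xc:4|rd=5:4|rs=8:4|pad=0:4 = 0xc580; little→ 80 c5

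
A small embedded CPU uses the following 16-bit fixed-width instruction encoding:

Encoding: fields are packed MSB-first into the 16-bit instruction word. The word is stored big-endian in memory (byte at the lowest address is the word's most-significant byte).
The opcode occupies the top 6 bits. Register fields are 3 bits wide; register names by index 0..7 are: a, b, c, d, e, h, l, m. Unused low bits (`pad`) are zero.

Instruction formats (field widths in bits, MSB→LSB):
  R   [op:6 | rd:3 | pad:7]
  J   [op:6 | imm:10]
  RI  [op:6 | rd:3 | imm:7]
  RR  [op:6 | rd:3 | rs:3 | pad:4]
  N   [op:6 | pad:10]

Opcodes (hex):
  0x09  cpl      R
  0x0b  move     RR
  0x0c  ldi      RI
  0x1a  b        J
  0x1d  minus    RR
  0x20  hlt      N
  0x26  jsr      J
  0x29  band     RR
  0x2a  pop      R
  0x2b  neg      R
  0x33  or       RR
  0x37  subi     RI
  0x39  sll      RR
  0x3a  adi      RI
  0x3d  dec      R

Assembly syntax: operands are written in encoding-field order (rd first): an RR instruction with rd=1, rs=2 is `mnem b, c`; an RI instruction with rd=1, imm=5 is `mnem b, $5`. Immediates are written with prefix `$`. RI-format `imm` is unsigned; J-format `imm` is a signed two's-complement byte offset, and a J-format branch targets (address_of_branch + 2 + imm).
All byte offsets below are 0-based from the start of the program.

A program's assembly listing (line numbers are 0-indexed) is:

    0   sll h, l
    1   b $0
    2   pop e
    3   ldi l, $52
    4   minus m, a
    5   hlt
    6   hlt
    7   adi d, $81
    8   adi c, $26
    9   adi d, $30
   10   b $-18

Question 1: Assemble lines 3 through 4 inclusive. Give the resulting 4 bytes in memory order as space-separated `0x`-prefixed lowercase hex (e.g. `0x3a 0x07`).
3. ldi fields op=0xc:6|rd=6:3|imm=52:7 → word 3334h → 33 34
4. minus fields op=0x1d:6|rd=7:3|rs=0:3|pad=0:4 → word 7780h → 77 80

0x33 0x34 0x77 0x80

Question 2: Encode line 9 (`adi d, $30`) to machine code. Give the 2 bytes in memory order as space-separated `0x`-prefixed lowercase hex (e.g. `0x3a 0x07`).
0xe9 0x9e

line 9 (adi): pack op=0x3a:6|rd=3:3|imm=30:7 = 0xe99e; big→ e9 9e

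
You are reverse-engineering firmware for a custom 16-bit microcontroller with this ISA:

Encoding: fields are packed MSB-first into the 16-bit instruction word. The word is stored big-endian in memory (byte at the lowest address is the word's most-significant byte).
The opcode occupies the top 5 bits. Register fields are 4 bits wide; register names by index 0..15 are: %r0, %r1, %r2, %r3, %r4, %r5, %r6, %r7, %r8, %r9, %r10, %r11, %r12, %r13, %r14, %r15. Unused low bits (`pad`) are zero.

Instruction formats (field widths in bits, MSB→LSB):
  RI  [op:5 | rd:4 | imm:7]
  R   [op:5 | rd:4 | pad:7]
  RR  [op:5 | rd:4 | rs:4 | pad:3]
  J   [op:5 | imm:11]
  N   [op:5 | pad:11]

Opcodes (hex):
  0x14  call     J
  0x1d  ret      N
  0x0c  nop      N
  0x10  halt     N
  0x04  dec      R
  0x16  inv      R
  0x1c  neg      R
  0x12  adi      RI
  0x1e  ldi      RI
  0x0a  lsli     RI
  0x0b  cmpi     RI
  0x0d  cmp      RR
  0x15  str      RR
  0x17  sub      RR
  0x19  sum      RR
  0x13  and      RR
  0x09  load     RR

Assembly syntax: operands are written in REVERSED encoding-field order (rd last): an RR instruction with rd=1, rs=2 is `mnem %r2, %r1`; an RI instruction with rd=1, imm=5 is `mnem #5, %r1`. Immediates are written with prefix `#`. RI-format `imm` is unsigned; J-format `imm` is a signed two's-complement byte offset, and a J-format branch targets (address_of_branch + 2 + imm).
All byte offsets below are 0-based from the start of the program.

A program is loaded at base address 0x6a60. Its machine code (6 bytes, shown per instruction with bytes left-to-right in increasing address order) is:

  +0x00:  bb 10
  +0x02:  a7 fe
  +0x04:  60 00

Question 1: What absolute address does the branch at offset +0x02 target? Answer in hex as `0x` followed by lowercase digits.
[02] a7 fe → 0xa7fe
  op=0xa7fe>>11=0x14 ⇒ call (J)
  imm@[10:0]=0x7fe (s11→-2) ⇒ #-2
  target = base 0x6a60 + off 0x02 + 2 + imm -2 = 0x6a62

0x6a62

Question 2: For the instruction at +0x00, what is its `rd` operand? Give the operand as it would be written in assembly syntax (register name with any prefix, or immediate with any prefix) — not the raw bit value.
%r6

+0x00: bb 10 ⇒ word 0xbb10 (big)
  op=0xbb10>>11=0x17 ⇒ sub (RR)
  rd@[10:7]=0x6 ⇒ %r6
  rs@[6:3]=0x2 ⇒ %r2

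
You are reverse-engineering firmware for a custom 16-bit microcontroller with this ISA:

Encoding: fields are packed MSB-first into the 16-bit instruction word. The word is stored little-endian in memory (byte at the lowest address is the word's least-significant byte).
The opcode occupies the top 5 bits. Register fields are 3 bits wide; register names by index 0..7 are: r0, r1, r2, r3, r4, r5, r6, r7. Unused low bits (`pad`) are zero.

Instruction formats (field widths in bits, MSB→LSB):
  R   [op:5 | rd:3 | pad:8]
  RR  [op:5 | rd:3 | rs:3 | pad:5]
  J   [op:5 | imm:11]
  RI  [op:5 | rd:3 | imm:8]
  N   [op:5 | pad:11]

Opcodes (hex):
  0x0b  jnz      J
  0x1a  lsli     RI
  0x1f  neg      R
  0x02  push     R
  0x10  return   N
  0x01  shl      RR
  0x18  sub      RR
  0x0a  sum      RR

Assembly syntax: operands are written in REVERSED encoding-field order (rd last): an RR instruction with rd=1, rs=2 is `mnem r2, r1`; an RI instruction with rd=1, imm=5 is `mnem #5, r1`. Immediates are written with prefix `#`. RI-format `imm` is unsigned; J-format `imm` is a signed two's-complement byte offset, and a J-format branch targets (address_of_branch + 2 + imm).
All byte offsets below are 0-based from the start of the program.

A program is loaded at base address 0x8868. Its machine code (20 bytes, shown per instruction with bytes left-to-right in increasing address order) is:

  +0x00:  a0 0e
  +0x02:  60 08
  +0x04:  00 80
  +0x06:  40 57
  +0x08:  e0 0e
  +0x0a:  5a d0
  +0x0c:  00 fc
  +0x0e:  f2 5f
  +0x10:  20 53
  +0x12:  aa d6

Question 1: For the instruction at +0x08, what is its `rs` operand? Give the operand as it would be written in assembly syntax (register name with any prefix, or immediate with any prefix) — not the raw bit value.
off 0x08: read e0 0e as little → 0x0ee0
  top 5b → 0x1 → shl [RR]
  rd: (w>>8)&0x7=0x6 → r6
  rs: (w>>5)&0x7=0x7 → r7

r7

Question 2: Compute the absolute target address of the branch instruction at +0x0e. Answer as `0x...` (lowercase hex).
[0e] f2 5f → 0x5ff2
  top 5b → 0xb → jnz [J]
  imm@[10:0]=0x7f2 (s11→-14) ⇒ #-14
  target = base 0x8868 + off 0x0e + 2 + imm -14 = 0x886a

0x886a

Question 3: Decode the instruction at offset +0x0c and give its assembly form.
neg r4

@+0c  little-endian(00 fc) = 0xfc00
  top 5b → 0x1f → neg [R]
  rd@[10:8]=0x4 ⇒ r4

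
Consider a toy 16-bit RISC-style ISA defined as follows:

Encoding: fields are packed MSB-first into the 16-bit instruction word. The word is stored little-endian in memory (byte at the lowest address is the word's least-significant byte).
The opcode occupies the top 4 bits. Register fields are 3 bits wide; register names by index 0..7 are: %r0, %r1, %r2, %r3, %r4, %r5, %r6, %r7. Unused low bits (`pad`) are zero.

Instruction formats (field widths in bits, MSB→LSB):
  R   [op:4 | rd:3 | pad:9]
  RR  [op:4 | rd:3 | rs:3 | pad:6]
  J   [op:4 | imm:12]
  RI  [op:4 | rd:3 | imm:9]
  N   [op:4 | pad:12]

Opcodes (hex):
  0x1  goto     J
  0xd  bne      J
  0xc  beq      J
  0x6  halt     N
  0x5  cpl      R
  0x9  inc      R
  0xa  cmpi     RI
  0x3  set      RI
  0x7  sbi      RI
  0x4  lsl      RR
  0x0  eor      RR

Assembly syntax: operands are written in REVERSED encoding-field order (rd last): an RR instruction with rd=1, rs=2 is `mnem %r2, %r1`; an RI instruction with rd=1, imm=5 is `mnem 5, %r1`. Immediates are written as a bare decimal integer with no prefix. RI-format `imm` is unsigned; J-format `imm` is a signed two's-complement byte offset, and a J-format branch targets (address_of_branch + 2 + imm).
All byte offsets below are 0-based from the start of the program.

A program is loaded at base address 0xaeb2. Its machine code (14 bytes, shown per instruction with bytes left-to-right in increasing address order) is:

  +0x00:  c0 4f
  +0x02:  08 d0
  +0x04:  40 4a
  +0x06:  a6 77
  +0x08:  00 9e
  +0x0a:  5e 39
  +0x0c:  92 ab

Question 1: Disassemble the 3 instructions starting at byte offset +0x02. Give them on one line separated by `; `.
bne 8; lsl %r1, %r5; sbi 422, %r3

[02] 08 d0 → 0xd008
  top 4b → 0xd → bne [J]
  imm: (w>>0)&0xfff=0x8 → 8
[04] 40 4a → 0x4a40
  top 4b → 0x4 → lsl [RR]
  rd: (w>>9)&0x7=0x5 → %r5
  rs: (w>>6)&0x7=0x1 → %r1
[06] a6 77 → 0x77a6
  top 4b → 0x7 → sbi [RI]
  rd: (w>>9)&0x7=0x3 → %r3
  imm: (w>>0)&0x1ff=0x1a6 → 422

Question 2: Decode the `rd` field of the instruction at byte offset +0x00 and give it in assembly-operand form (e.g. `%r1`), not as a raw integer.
%r7

@+00  little-endian(c0 4f) = 0x4fc0
  op=0x4fc0>>12=0x4 ⇒ lsl (RR)
  [11:9] rd=7 = %r7
  [8:6] rs=7 = %r7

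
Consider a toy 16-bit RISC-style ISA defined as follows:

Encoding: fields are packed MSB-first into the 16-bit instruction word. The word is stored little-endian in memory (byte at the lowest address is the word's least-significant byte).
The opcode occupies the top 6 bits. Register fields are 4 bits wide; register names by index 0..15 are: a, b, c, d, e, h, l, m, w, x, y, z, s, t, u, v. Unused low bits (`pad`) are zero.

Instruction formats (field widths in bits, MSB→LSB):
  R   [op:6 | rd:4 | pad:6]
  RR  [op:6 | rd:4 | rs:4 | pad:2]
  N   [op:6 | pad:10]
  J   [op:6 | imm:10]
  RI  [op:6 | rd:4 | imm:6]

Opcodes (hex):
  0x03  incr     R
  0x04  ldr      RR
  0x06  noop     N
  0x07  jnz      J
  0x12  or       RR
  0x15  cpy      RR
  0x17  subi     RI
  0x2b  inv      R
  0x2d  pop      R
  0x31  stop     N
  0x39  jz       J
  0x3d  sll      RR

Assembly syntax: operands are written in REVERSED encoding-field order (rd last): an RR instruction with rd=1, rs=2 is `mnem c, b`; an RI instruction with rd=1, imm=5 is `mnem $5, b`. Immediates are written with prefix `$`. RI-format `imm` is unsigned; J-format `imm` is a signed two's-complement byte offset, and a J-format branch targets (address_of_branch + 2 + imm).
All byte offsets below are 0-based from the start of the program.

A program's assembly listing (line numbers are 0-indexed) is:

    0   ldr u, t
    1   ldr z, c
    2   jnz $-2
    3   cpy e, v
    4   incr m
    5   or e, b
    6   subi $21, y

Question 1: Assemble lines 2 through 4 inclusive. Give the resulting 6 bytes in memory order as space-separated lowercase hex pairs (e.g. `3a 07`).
L2: jnz op=0x7:6|imm=-2:10 ⇒ 0x1ffe ⇒ little fe 1f
L3: cpy op=0x15:6|rd=15:4|rs=4:4|pad=0:2 ⇒ 0x57d0 ⇒ little d0 57
L4: incr op=0x3:6|rd=7:4|pad=0:6 ⇒ 0x0dc0 ⇒ little c0 0d

fe 1f d0 57 c0 0d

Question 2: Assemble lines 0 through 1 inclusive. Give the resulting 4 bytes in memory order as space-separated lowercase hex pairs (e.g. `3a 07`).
78 13 ac 10

line 0 (ldr): pack op=0x4:6|rd=13:4|rs=14:4|pad=0:2 = 0x1378; little→ 78 13
line 1 (ldr): pack op=0x4:6|rd=2:4|rs=11:4|pad=0:2 = 0x10ac; little→ ac 10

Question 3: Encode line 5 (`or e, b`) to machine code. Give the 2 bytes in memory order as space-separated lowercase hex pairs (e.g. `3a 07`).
50 48

5. or fields op=0x12:6|rd=1:4|rs=4:4|pad=0:2 → word 4850h → 50 48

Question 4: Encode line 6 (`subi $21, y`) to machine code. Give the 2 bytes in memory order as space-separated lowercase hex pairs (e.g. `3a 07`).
6. subi fields op=0x17:6|rd=10:4|imm=21:6 → word 5e95h → 95 5e

95 5e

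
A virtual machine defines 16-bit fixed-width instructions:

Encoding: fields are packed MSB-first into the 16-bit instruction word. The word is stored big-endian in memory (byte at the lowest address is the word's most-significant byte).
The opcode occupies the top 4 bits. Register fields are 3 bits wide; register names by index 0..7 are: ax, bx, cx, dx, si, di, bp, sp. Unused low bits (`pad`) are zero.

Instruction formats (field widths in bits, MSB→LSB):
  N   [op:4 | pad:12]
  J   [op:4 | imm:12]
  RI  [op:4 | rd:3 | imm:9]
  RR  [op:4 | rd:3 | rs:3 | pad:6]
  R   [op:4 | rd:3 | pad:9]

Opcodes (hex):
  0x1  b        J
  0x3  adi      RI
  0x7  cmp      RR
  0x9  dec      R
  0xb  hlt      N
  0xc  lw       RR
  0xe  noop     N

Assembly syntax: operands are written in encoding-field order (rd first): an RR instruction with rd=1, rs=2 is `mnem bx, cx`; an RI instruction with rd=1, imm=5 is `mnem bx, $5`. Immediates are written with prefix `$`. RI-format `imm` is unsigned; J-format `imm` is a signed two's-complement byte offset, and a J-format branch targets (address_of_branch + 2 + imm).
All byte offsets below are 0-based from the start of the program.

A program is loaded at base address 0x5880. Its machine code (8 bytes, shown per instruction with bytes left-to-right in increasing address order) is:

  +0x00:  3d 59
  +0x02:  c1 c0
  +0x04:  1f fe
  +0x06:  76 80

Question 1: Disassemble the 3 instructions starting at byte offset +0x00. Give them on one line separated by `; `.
adi bp, $345; lw ax, sp; b $-2

off 0x00: read 3d 59 as big → 0x3d59
  op=0x3d59>>12=0x3 ⇒ adi (RI)
  rd@[11:9]=0x6 ⇒ bp
  imm@[8:0]=0x159 ⇒ $345
off 0x02: read c1 c0 as big → 0xc1c0
  op=0xc1c0>>12=0xc ⇒ lw (RR)
  rd@[11:9]=0x0 ⇒ ax
  rs@[8:6]=0x7 ⇒ sp
off 0x04: read 1f fe as big → 0x1ffe
  op=0x1ffe>>12=0x1 ⇒ b (J)
  imm@[11:0]=0xffe (s12→-2) ⇒ $-2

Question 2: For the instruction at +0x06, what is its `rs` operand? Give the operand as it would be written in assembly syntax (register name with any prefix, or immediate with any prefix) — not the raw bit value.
cx

[06] 76 80 → 0x7680
  opcode bits[15:12]=0x7: cmp/RR
  rd@[11:9]=0x3 ⇒ dx
  rs@[8:6]=0x2 ⇒ cx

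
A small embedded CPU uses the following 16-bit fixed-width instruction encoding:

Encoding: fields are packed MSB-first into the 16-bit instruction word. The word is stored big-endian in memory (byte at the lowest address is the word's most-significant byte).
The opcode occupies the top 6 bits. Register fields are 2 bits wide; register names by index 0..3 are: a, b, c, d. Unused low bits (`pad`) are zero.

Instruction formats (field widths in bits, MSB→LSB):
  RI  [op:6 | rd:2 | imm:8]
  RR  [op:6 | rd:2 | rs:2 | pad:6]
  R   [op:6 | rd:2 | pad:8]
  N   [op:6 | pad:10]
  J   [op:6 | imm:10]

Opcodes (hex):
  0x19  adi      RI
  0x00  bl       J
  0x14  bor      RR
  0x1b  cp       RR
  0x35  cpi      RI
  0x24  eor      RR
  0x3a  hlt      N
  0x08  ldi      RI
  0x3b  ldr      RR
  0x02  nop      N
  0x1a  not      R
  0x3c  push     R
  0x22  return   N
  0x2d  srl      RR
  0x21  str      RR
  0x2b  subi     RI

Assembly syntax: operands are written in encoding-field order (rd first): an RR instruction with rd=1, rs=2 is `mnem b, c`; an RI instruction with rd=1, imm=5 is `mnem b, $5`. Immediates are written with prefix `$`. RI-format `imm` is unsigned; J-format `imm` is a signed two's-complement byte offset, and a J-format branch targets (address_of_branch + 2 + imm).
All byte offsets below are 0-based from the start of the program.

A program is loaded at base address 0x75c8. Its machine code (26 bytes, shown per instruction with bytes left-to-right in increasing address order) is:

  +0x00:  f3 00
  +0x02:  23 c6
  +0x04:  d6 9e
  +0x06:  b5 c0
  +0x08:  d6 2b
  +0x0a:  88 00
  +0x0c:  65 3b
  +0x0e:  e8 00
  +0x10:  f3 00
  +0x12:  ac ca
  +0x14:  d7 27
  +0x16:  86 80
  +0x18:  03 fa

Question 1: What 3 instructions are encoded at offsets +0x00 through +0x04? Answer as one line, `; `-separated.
+0x00: f3 00 ⇒ word 0xf300 (big)
  op=0xf300>>10=0x3c ⇒ push (R)
  rd: (w>>8)&0x3=0x3 → d
+0x02: 23 c6 ⇒ word 0x23c6 (big)
  op=0x23c6>>10=0x8 ⇒ ldi (RI)
  rd: (w>>8)&0x3=0x3 → d
  imm: (w>>0)&0xff=0xc6 → $198
+0x04: d6 9e ⇒ word 0xd69e (big)
  op=0xd69e>>10=0x35 ⇒ cpi (RI)
  rd: (w>>8)&0x3=0x2 → c
  imm: (w>>0)&0xff=0x9e → $158

push d; ldi d, $198; cpi c, $158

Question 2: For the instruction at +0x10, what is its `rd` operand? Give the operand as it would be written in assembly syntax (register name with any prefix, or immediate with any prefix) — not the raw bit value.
d

off 0x10: read f3 00 as big → 0xf300
  op=0xf300>>10=0x3c ⇒ push (R)
  [9:8] rd=3 = d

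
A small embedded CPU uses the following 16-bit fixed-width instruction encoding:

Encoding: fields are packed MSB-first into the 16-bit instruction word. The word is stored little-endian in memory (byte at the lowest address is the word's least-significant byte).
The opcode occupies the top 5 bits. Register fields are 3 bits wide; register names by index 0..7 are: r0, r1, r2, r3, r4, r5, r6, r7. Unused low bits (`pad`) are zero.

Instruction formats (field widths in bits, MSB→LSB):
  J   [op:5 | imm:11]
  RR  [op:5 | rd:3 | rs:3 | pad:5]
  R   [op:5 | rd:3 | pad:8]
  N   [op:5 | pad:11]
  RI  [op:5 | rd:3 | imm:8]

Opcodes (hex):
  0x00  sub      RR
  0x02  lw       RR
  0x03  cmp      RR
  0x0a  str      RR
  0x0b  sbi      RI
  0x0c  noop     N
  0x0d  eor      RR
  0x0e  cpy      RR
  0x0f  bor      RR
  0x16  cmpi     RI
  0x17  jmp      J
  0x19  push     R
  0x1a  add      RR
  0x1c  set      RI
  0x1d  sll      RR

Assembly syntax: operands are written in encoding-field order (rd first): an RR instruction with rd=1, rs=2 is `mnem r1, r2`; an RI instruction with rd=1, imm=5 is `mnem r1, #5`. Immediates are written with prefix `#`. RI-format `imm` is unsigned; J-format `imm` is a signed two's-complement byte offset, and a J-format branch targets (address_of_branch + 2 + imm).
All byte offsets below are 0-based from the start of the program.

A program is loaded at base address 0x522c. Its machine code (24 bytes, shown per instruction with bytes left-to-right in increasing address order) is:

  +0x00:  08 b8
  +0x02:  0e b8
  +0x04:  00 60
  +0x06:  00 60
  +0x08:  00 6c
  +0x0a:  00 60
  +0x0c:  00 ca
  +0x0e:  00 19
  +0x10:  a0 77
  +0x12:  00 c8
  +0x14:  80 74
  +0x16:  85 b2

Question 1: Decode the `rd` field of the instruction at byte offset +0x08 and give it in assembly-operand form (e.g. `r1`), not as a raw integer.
@+08  little-endian(00 6c) = 0x6c00
  top 5b → 0xd → eor [RR]
  [10:8] rd=4 = r4
  [7:5] rs=0 = r0

r4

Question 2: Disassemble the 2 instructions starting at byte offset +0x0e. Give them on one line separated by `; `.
cmp r1, r0; cpy r7, r5

+0x0e: 00 19 ⇒ word 0x1900 (little)
  opcode bits[15:11]=0x3: cmp/RR
  [10:8] rd=1 = r1
  [7:5] rs=0 = r0
+0x10: a0 77 ⇒ word 0x77a0 (little)
  opcode bits[15:11]=0xe: cpy/RR
  [10:8] rd=7 = r7
  [7:5] rs=5 = r5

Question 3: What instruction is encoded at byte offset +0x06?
[06] 00 60 → 0x6000
  opcode bits[15:11]=0xc: noop/N

noop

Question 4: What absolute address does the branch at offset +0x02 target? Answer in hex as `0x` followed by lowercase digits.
@+02  little-endian(0e b8) = 0xb80e
  opcode bits[15:11]=0x17: jmp/J
  [10:0] imm=14 = #14
  target = base 0x522c + off 0x02 + 2 + imm 14 = 0x523e

0x523e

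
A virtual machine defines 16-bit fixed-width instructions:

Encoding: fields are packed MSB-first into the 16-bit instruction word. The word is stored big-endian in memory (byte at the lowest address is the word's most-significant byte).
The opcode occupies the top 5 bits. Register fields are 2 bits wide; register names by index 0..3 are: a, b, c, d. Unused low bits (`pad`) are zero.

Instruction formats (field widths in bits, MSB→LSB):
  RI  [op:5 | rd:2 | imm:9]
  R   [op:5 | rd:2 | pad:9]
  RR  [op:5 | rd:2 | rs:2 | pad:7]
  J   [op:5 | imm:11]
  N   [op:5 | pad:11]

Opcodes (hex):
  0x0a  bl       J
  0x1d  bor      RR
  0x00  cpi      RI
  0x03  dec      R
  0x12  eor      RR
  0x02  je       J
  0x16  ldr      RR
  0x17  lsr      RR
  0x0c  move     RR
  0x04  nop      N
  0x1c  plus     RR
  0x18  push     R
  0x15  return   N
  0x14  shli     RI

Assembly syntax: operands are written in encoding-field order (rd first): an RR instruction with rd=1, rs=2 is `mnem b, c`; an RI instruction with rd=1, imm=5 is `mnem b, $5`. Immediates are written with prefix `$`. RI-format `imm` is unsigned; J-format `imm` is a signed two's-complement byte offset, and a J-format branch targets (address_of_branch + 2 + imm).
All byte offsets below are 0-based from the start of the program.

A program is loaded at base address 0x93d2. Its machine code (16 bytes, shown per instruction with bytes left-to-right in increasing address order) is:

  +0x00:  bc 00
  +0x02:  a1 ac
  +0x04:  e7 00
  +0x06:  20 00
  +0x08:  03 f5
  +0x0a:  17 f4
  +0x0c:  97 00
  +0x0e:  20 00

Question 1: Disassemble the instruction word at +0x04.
plus d, c

off 0x04: read e7 00 as big → 0xe700
  top 5b → 0x1c → plus [RR]
  rd: (w>>9)&0x3=0x3 → d
  rs: (w>>7)&0x3=0x2 → c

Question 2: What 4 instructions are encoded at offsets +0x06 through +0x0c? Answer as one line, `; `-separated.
nop; cpi b, $501; je $-12; eor d, c

off 0x06: read 20 00 as big → 0x2000
  top 5b → 0x4 → nop [N]
off 0x08: read 03 f5 as big → 0x03f5
  top 5b → 0x0 → cpi [RI]
  [10:9] rd=1 = b
  [8:0] imm=501 = $501
off 0x0a: read 17 f4 as big → 0x17f4
  top 5b → 0x2 → je [J]
  [10:0] imm=2036 (s11→-12) = $-12
off 0x0c: read 97 00 as big → 0x9700
  top 5b → 0x12 → eor [RR]
  [10:9] rd=3 = d
  [8:7] rs=2 = c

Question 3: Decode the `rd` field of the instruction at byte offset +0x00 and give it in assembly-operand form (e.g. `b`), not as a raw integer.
[00] bc 00 → 0xbc00
  opcode bits[15:11]=0x17: lsr/RR
  rd@[10:9]=0x2 ⇒ c
  rs@[8:7]=0x0 ⇒ a

c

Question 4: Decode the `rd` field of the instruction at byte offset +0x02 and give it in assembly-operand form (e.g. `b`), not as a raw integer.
@+02  big-endian(a1 ac) = 0xa1ac
  op=0xa1ac>>11=0x14 ⇒ shli (RI)
  rd: (w>>9)&0x3=0x0 → a
  imm: (w>>0)&0x1ff=0x1ac → $428

a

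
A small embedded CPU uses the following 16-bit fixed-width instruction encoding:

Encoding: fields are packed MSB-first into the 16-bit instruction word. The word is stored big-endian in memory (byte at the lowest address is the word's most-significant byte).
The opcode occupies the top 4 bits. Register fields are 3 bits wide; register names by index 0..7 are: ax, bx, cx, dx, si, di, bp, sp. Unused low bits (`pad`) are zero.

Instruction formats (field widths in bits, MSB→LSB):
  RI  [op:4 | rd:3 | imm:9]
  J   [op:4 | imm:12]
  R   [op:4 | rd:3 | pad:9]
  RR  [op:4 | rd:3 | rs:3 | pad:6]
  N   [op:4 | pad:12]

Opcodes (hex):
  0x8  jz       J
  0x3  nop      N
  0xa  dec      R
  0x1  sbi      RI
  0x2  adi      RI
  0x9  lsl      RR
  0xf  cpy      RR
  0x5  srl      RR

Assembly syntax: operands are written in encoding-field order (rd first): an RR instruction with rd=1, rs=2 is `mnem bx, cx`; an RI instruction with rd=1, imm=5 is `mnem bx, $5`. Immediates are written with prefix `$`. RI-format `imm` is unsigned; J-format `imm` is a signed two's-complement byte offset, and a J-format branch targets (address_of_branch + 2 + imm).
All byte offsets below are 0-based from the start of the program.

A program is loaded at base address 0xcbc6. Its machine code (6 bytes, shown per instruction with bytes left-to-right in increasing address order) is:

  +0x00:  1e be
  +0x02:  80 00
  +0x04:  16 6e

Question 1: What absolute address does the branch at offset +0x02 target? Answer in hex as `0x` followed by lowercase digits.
off 0x02: read 80 00 as big → 0x8000
  top 4b → 0x8 → jz [J]
  imm@[11:0]=0x0 ⇒ $0
  target = base 0xcbc6 + off 0x02 + 2 + imm 0 = 0xcbca

0xcbca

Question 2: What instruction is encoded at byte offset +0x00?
[00] 1e be → 0x1ebe
  op=0x1ebe>>12=0x1 ⇒ sbi (RI)
  rd@[11:9]=0x7 ⇒ sp
  imm@[8:0]=0xbe ⇒ $190

sbi sp, $190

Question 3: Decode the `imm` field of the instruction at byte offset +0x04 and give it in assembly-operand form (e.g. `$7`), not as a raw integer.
$110

@+04  big-endian(16 6e) = 0x166e
  opcode bits[15:12]=0x1: sbi/RI
  [11:9] rd=3 = dx
  [8:0] imm=110 = $110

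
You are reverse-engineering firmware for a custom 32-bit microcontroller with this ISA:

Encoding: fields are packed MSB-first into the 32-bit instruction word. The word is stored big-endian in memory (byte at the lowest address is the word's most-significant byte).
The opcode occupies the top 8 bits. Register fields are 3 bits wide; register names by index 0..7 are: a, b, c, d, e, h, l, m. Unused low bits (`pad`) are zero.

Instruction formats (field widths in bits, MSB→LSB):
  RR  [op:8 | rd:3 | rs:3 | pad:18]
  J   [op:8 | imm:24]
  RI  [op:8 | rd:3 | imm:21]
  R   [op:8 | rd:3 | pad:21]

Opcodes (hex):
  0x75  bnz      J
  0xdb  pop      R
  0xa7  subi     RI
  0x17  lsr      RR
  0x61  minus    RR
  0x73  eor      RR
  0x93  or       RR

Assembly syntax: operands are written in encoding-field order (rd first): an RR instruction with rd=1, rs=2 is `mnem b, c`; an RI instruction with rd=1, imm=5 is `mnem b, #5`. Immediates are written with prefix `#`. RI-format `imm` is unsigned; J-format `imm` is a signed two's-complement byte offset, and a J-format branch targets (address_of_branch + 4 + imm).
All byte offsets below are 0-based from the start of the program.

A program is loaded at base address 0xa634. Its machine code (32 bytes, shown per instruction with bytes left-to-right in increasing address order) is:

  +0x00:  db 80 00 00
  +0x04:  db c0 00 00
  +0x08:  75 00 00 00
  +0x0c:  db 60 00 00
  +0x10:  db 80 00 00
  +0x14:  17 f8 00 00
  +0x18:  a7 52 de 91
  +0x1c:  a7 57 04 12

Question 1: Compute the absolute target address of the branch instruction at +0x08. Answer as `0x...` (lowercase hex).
0xa640

[08] 75 00 00 00 → 0x75000000
  op=0x75000000>>24=0x75 ⇒ bnz (J)
  [23:0] imm=0 = #0
  target = base 0xa634 + off 0x08 + 4 + imm 0 = 0xa640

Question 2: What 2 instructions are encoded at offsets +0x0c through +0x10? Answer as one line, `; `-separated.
pop d; pop e

[0c] db 60 00 00 → 0xdb600000
  opcode bits[31:24]=0xdb: pop/R
  rd@[23:21]=0x3 ⇒ d
[10] db 80 00 00 → 0xdb800000
  opcode bits[31:24]=0xdb: pop/R
  rd@[23:21]=0x4 ⇒ e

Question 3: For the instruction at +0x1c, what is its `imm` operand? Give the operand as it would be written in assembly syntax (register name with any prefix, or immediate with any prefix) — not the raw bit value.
#1508370

off 0x1c: read a7 57 04 12 as big → 0xa7570412
  opcode bits[31:24]=0xa7: subi/RI
  rd: (w>>21)&0x7=0x2 → c
  imm: (w>>0)&0x1fffff=0x170412 → #1508370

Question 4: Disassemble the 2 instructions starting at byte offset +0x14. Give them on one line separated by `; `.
lsr m, l; subi c, #1236625

off 0x14: read 17 f8 00 00 as big → 0x17f80000
  op=0x17f80000>>24=0x17 ⇒ lsr (RR)
  rd@[23:21]=0x7 ⇒ m
  rs@[20:18]=0x6 ⇒ l
off 0x18: read a7 52 de 91 as big → 0xa752de91
  op=0xa752de91>>24=0xa7 ⇒ subi (RI)
  rd@[23:21]=0x2 ⇒ c
  imm@[20:0]=0x12de91 ⇒ #1236625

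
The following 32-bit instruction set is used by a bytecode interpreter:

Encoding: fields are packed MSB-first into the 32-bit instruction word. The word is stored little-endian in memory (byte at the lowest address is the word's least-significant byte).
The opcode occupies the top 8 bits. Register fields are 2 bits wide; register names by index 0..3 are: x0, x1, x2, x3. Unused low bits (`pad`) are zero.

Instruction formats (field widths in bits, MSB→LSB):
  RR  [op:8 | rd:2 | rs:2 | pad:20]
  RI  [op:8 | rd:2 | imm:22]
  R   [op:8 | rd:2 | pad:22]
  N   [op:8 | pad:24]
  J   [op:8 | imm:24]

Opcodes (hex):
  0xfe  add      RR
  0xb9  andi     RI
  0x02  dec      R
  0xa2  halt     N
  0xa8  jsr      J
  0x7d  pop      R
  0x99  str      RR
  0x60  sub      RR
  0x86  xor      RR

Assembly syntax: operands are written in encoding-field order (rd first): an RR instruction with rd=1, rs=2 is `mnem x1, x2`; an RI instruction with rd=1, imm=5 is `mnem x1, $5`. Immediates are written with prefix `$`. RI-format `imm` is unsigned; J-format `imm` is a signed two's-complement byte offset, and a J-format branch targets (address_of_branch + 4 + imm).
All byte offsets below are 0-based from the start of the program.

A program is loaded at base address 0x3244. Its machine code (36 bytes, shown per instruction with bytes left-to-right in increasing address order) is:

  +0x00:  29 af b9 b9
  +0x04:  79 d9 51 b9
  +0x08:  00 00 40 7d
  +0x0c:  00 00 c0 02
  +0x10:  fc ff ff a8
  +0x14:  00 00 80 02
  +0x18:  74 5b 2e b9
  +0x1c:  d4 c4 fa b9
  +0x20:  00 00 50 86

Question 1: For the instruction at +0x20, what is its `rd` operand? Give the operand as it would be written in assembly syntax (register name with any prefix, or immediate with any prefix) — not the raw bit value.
+0x20: 00 00 50 86 ⇒ word 0x86500000 (little)
  op=0x86500000>>24=0x86 ⇒ xor (RR)
  [23:22] rd=1 = x1
  [21:20] rs=1 = x1

x1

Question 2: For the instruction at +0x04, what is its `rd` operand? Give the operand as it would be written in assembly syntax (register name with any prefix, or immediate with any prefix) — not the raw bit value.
off 0x04: read 79 d9 51 b9 as little → 0xb951d979
  opcode bits[31:24]=0xb9: andi/RI
  rd: (w>>22)&0x3=0x1 → x1
  imm: (w>>0)&0x3fffff=0x11d979 → $1169785

x1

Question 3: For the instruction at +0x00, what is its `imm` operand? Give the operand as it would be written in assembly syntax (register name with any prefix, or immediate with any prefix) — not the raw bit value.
$3780393

@+00  little-endian(29 af b9 b9) = 0xb9b9af29
  opcode bits[31:24]=0xb9: andi/RI
  rd@[23:22]=0x2 ⇒ x2
  imm@[21:0]=0x39af29 ⇒ $3780393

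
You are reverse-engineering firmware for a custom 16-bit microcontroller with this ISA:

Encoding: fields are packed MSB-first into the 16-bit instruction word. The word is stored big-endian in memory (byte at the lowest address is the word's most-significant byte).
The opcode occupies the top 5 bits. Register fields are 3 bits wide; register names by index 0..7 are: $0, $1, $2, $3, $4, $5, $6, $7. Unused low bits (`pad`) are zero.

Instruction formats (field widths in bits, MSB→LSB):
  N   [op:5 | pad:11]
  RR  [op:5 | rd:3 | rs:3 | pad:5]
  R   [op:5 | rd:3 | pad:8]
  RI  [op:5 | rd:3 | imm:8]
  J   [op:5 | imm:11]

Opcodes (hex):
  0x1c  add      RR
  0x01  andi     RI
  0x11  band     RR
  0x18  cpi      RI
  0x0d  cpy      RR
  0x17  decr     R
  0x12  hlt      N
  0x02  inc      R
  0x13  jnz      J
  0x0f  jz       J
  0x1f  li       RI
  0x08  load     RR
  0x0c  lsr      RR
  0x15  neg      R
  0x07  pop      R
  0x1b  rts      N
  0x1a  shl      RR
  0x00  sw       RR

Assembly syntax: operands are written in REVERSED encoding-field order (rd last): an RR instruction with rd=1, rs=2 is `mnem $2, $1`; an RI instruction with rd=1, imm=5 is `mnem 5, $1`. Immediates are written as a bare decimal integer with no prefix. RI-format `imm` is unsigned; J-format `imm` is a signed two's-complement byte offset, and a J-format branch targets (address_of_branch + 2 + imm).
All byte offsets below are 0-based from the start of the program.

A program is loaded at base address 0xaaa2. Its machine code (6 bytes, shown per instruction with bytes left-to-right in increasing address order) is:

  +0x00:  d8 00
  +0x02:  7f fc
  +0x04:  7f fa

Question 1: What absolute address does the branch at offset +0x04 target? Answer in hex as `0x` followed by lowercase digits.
0xaaa2

+0x04: 7f fa ⇒ word 0x7ffa (big)
  top 5b → 0xf → jz [J]
  imm: (w>>0)&0x7ff=0x7fa (s11→-6) → -6
  target = base 0xaaa2 + off 0x04 + 2 + imm -6 = 0xaaa2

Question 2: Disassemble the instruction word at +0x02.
off 0x02: read 7f fc as big → 0x7ffc
  opcode bits[15:11]=0xf: jz/J
  imm: (w>>0)&0x7ff=0x7fc (s11→-4) → -4

jz -4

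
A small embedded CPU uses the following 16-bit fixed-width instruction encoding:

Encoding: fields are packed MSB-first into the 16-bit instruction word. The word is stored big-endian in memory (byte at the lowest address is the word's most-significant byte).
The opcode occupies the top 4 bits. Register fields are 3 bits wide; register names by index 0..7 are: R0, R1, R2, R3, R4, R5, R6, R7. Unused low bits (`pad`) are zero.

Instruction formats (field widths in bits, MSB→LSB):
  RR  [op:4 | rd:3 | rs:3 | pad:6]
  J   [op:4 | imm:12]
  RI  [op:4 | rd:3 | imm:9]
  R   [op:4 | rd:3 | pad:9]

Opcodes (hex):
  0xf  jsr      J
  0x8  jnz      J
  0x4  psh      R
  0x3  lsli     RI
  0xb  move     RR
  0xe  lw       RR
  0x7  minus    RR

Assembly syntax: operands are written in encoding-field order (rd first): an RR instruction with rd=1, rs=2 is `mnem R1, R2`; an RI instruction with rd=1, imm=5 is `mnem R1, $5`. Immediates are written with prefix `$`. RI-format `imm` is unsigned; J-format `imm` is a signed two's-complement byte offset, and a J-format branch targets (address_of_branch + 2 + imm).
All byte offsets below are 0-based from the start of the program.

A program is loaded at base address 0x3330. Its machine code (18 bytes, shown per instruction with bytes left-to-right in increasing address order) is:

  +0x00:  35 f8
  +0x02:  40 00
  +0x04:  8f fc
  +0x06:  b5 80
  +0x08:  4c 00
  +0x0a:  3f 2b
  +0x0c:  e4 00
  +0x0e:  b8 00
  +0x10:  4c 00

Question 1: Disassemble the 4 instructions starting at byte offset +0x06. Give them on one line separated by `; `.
move R2, R6; psh R6; lsli R7, $299; lw R2, R0

@+06  big-endian(b5 80) = 0xb580
  op=0xb580>>12=0xb ⇒ move (RR)
  rd: (w>>9)&0x7=0x2 → R2
  rs: (w>>6)&0x7=0x6 → R6
@+08  big-endian(4c 00) = 0x4c00
  op=0x4c00>>12=0x4 ⇒ psh (R)
  rd: (w>>9)&0x7=0x6 → R6
@+0a  big-endian(3f 2b) = 0x3f2b
  op=0x3f2b>>12=0x3 ⇒ lsli (RI)
  rd: (w>>9)&0x7=0x7 → R7
  imm: (w>>0)&0x1ff=0x12b → $299
@+0c  big-endian(e4 00) = 0xe400
  op=0xe400>>12=0xe ⇒ lw (RR)
  rd: (w>>9)&0x7=0x2 → R2
  rs: (w>>6)&0x7=0x0 → R0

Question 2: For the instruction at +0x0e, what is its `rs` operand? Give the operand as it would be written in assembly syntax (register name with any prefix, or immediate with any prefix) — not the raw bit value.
+0x0e: b8 00 ⇒ word 0xb800 (big)
  op=0xb800>>12=0xb ⇒ move (RR)
  rd: (w>>9)&0x7=0x4 → R4
  rs: (w>>6)&0x7=0x0 → R0

R0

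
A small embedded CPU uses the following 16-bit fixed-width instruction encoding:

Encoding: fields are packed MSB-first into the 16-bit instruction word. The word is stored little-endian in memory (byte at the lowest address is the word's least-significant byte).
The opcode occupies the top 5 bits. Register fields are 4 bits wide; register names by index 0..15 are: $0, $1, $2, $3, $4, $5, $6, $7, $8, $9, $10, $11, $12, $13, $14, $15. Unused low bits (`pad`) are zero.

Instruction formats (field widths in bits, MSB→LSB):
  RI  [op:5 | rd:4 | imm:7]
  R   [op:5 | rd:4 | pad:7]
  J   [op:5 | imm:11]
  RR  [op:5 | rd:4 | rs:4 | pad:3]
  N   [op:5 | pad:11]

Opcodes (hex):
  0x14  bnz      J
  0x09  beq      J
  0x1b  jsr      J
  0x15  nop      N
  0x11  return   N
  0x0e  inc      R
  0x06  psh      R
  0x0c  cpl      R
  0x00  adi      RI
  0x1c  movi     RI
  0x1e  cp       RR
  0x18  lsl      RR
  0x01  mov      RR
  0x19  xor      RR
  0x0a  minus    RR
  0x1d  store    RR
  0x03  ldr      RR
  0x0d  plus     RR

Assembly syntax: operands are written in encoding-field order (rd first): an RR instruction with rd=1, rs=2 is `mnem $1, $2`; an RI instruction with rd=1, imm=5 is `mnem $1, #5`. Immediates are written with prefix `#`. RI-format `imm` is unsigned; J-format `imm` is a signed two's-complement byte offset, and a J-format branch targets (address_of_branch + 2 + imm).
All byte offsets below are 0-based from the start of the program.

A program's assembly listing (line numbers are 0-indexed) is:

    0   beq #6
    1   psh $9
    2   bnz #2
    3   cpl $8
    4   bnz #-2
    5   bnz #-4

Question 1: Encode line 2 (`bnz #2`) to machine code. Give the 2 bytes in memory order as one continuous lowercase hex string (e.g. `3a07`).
02a0

2. bnz fields op=0x14:5|imm=2:11 → word a002h → 02 a0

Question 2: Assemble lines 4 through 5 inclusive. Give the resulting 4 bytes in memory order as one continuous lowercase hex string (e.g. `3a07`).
fea7fca7

4. bnz fields op=0x14:5|imm=-2:11 → word a7feh → fe a7
5. bnz fields op=0x14:5|imm=-4:11 → word a7fch → fc a7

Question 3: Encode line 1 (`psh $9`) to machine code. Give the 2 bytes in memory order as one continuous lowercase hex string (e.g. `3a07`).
8034

1. psh fields op=0x6:5|rd=9:4|pad=0:7 → word 3480h → 80 34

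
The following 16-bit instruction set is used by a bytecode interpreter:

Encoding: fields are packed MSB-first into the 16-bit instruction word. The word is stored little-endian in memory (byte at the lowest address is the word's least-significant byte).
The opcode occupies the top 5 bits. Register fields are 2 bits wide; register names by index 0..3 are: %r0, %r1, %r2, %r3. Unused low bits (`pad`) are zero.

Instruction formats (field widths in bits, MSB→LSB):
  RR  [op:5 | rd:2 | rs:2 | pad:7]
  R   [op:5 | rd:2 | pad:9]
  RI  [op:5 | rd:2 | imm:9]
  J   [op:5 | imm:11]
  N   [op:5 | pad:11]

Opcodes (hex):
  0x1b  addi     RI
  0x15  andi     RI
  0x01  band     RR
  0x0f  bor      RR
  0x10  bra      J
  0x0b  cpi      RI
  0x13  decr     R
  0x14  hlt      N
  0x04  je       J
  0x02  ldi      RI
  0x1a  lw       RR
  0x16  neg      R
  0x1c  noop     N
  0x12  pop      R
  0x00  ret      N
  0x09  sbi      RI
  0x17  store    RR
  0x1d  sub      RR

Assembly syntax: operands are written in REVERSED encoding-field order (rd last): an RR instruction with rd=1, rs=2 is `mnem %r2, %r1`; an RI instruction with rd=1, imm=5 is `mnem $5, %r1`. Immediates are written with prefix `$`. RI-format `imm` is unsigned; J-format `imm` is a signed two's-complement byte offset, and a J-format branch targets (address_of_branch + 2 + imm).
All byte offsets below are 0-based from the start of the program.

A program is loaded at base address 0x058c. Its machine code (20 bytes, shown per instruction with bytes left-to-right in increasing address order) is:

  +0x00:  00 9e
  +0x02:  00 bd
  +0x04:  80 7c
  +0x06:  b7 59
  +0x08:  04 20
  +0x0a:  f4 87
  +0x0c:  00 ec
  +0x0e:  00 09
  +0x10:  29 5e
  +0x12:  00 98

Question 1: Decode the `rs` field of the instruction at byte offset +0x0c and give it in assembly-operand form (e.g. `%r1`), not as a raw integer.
off 0x0c: read 00 ec as little → 0xec00
  opcode bits[15:11]=0x1d: sub/RR
  [10:9] rd=2 = %r2
  [8:7] rs=0 = %r0

%r0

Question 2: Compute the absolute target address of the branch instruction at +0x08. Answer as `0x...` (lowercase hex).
[08] 04 20 → 0x2004
  opcode bits[15:11]=0x4: je/J
  [10:0] imm=4 = $4
  target = base 0x058c + off 0x08 + 2 + imm 4 = 0x059a

0x059a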